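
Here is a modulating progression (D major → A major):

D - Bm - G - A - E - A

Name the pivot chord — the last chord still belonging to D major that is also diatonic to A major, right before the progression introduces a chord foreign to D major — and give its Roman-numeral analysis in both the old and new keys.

A — V in D major, I in A major

Chords diatonic to D major: D, Em, F♯m, G, A, Bm, C♯dim.
Reading the progression, the first chord not in that set is E, so the modulation leaves D major there.
The chord immediately before E is A, which is diatonic to both keys: V in D major and I in A major.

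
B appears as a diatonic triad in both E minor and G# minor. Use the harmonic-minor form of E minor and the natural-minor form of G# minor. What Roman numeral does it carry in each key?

V in E minor; III in G# minor

The scale of E minor (harmonic minor) is E F# G A B C D#; B is degree 5, and the triad built there (B-D#-F#) is major, so it is V.
The scale of G# minor (natural minor) is G# A# B C# D# E F#; B is degree 3, and the triad built there (B-D#-F#) is major, so it is III.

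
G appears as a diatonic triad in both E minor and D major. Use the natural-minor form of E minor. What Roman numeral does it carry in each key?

III in E minor; IV in D major

The scale of E minor (natural minor) is E F# G A B C D; G is degree 3, and the triad built there (G-B-D) is major, so it is III.
The scale of D major is D E F# G A B C#; G is degree 4, and the triad built there (G-B-D) is major, so it is IV.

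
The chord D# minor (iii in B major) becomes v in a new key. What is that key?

The numeral v denotes a minor triad on scale degree 5. With D# on degree 5, the tonic of the new key is G#.
Degree 5 carries a minor triad in natural-minor keys, so the destination is G# minor.
Check: the diatonic triads of G# minor (natural minor) are G#m (i), A#dim (ii°), B (III), C#m (iv), D#m (v), E (VI), F# (VII) — D# minor is indeed v.

G# minor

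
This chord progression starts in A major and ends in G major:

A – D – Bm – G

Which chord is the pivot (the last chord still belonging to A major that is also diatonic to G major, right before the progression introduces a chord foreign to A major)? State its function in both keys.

Chords diatonic to A major: A, Bm, C#m, D, E, F#m, G#dim.
Reading the progression, the first chord not in that set is G, so the modulation leaves A major there.
The chord immediately before G is Bm, which is diatonic to both keys: ii in A major and iii in G major.

Bm — ii in A major, iii in G major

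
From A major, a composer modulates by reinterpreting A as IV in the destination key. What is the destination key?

E major

The numeral IV denotes a major triad on scale degree 4. With A on degree 4, the tonic of the new key is E.
Degree 4 carries a major triad in major keys, so the destination is E major.
Check: the diatonic triads of E major are E (I), F#m (ii), G#m (iii), A (IV), B (V), C#m (vi), D#dim (vii°) — A is indeed IV.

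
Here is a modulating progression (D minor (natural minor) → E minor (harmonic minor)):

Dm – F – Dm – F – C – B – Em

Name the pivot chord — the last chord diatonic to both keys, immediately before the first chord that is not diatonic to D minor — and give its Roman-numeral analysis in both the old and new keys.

C — VII in D minor, VI in E minor

Chords diatonic to D minor: Dm, Edim, F, Gm, Am, Bb, C.
Reading the progression, the first chord not in that set is B, so the modulation leaves D minor there.
The chord immediately before B is C, which is diatonic to both keys: VII in D minor and VI in E minor.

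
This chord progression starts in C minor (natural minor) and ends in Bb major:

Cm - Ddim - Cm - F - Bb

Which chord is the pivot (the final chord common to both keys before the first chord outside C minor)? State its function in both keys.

Chords diatonic to C minor: Cm, Ddim, Eb, Fm, Gm, Ab, Bb.
Reading the progression, the first chord not in that set is F, so the modulation leaves C minor there.
The chord immediately before F is Cm, which is diatonic to both keys: i in C minor and ii in Bb major.

Cm — i in C minor, ii in Bb major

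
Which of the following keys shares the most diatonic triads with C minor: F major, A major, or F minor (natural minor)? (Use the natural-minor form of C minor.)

Triads of C minor (natural minor): C minor (i), D diminished (ii°), Eb major (III), F minor (iv), G minor (v), Ab major (VI), Bb major (VII).
F major shares 2: Gm, Bb.
A major shares 0: none.
F minor (natural minor) shares 4: Cm, Eb, Fm, Ab.
The most common triads (4) are shared with F minor.

F minor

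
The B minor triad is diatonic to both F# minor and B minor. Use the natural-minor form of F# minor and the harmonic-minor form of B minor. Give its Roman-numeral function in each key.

The scale of F# minor (natural minor) is F# G# A B C# D E; B is degree 4, and the triad built there (B-D-F#) is minor, so it is iv.
The scale of B minor (harmonic minor) is B C# D E F# G A#; B is degree 1, and the triad built there (B-D-F#) is minor, so it is i.

iv in F# minor; i in B minor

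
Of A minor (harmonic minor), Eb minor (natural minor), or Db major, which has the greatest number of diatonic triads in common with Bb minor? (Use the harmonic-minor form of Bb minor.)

Triads of Bb minor (harmonic minor): Bb minor (i), C diminished (ii°), Db augmented (III+), Eb minor (iv), F major (V), Gb major (VI), A diminished (vii°).
A minor (harmonic minor) shares 1: F.
Eb minor (natural minor) shares 3: Bbm, Ebm, Gb.
Db major shares 4: Bbm, Cdim, Ebm, Gb.
The most common triads (4) are shared with Db major.

Db major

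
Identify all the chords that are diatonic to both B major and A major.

C#m, E

Triads in B major: B major (I), C# minor (ii), D# minor (iii), E major (IV), F# major (V), G# minor (vi), A# diminished (vii°).
Triads in A major: A major (I), B minor (ii), C# minor (iii), D major (IV), E major (V), F# minor (vi), G# diminished (vii°).
Shared triads with their functions: C# minor (ii in B major, iii in A major); E major (IV in B major, V in A major).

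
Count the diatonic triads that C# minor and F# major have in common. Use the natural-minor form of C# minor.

Diatonic triads of C# minor (natural minor): C# minor (i), D# diminished (ii°), E major (III), F# minor (iv), G# minor (v), A major (VI), B major (VII).
Diatonic triads of F# major: F# major (I), G# minor (ii), A# minor (iii), B major (IV), C# major (V), D# minor (vi), E# diminished (vii°).
Matching root and quality in both lists: G# minor, B major.
That gives 2 common triads.

2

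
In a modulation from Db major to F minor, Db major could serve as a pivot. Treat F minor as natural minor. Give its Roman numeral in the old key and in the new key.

The scale of Db major is Db Eb F Gb Ab Bb C; Db is degree 1, and the triad built there (Db-F-Ab) is major, so it is I.
The scale of F minor (natural minor) is F G Ab Bb C Db Eb; Db is degree 6, and the triad built there (Db-F-Ab) is major, so it is VI.

I in Db major; VI in F minor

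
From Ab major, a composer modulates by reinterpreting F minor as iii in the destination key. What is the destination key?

Db major

The numeral iii denotes a minor triad on scale degree 3. With F on degree 3, the tonic of the new key is Db.
Degree 3 carries a minor triad in major keys, so the destination is Db major.
Check: the diatonic triads of Db major are Db (I), Ebm (ii), Fm (iii), Gb (IV), Ab (V), Bbm (vi), Cdim (vii°) — F minor is indeed iii.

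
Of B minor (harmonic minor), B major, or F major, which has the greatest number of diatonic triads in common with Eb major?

F major

Triads of Eb major: Eb major (I), F minor (ii), G minor (iii), Ab major (IV), Bb major (V), C minor (vi), D diminished (vii°).
B minor (harmonic minor) shares 0: none.
B major shares 0: none.
F major shares 2: Gm, Bb.
The most common triads (2) are shared with F major.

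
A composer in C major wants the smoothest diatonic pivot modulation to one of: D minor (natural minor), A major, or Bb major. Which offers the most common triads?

Triads of C major: C (I), Dm (ii), Em (iii), F (IV), G (V), Am (vi), Bdim (vii°).
D minor (natural minor) shares 4: C, Dm, F, Am.
A major shares 0: none.
Bb major shares 2: Dm, F.
The most common triads (4) are shared with D minor.

D minor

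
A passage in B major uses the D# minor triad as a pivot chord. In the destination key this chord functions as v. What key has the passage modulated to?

The numeral v denotes a minor triad on scale degree 5. With D# on degree 5, the tonic of the new key is G#.
Degree 5 carries a minor triad in natural-minor keys, so the destination is G# minor.
Check: the diatonic triads of G# minor (natural minor) are G#m (i), A#dim (ii°), B (III), C#m (iv), D#m (v), E (VI), F# (VII) — D# minor is indeed v.

G# minor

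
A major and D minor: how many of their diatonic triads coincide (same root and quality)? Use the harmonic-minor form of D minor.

Diatonic triads of A major: A major (I), B minor (ii), C# minor (iii), D major (IV), E major (V), F# minor (vi), G# diminished (vii°).
Diatonic triads of D minor (harmonic minor): D minor (i), E diminished (ii°), F augmented (III+), G minor (iv), A major (V), Bb major (VI), C# diminished (vii°).
Matching root and quality in both lists: A major.
That gives 1 common triad.

1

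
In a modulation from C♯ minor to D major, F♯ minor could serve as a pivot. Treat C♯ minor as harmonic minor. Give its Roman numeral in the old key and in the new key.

The scale of C♯ minor (harmonic minor) is C♯ D♯ E F♯ G♯ A B♯; F♯ is degree 4, and the triad built there (F♯-A-C♯) is minor, so it is iv.
The scale of D major is D E F♯ G A B C♯; F♯ is degree 3, and the triad built there (F♯-A-C♯) is minor, so it is iii.

iv in C♯ minor; iii in D major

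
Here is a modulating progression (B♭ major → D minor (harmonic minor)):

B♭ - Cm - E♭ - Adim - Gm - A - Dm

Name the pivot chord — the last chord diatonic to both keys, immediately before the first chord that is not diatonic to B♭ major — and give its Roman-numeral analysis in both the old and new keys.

Chords diatonic to B♭ major: B♭, Cm, Dm, E♭, F, Gm, Adim.
Reading the progression, the first chord not in that set is A, so the modulation leaves B♭ major there.
The chord immediately before A is Gm, which is diatonic to both keys: vi in B♭ major and iv in D minor.

Gm — vi in B♭ major, iv in D minor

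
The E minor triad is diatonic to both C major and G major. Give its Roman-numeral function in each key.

The scale of C major is C D E F G A B; E is degree 3, and the triad built there (E-G-B) is minor, so it is iii.
The scale of G major is G A B C D E F♯; E is degree 6, and the triad built there (E-G-B) is minor, so it is vi.

iii in C major; vi in G major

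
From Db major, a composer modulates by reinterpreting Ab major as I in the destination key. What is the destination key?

Ab major

The numeral I denotes a major triad on scale degree 1. With Ab on degree 1, the tonic of the new key is Ab.
Degree 1 carries a major triad in major keys, so the destination is Ab major.
Check: the diatonic triads of Ab major are Ab (I), Bbm (ii), Cm (iii), Db (IV), Eb (V), Fm (vi), Gdim (vii°) — Ab major is indeed I.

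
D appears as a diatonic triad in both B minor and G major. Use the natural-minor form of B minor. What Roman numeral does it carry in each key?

III in B minor; V in G major

The scale of B minor (natural minor) is B C# D E F# G A; D is degree 3, and the triad built there (D-F#-A) is major, so it is III.
The scale of G major is G A B C D E F#; D is degree 5, and the triad built there (D-F#-A) is major, so it is V.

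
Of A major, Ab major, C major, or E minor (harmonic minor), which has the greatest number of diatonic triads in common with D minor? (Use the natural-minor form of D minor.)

C major

Triads of D minor (natural minor): D minor (i), E diminished (ii°), F major (III), G minor (iv), A minor (v), Bb major (VI), C major (VII).
A major shares 0: none.
Ab major shares 0: none.
C major shares 4: Dm, F, Am, C.
E minor (harmonic minor) shares 2: Am, C.
The most common triads (4) are shared with C major.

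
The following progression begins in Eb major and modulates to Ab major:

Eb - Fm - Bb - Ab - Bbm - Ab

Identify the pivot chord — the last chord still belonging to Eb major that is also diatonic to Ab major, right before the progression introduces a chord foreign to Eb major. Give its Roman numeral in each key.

Chords diatonic to Eb major: Eb, Fm, Gm, Ab, Bb, Cm, Ddim.
Reading the progression, the first chord not in that set is Bbm, so the modulation leaves Eb major there.
The chord immediately before Bbm is Ab, which is diatonic to both keys: IV in Eb major and I in Ab major.

Ab — IV in Eb major, I in Ab major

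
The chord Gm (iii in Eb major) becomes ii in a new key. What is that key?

The numeral ii denotes a minor triad on scale degree 2. With G on degree 2, the tonic of the new key is F.
Degree 2 carries a minor triad in major keys, so the destination is F major.
Check: the diatonic triads of F major are F (I), Gm (ii), Am (iii), Bb (IV), C (V), Dm (vi), Edim (vii°) — Gm is indeed ii.

F major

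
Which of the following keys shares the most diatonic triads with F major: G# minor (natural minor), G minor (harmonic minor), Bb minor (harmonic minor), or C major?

C major

Triads of F major: F (I), Gm (ii), Am (iii), Bb (IV), C (V), Dm (vi), Edim (vii°).
G# minor (natural minor) shares 0: none.
G minor (harmonic minor) shares 1: Gm.
Bb minor (harmonic minor) shares 1: F.
C major shares 4: F, Am, C, Dm.
The most common triads (4) are shared with C major.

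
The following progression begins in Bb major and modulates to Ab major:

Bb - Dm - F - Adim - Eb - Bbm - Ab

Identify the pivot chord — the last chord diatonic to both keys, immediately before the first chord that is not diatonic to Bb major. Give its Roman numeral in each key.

Chords diatonic to Bb major: Bb, Cm, Dm, Eb, F, Gm, Adim.
Reading the progression, the first chord not in that set is Bbm, so the modulation leaves Bb major there.
The chord immediately before Bbm is Eb, which is diatonic to both keys: IV in Bb major and V in Ab major.

Eb — IV in Bb major, V in Ab major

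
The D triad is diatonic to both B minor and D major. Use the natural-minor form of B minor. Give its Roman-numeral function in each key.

The scale of B minor (natural minor) is B C# D E F# G A; D is degree 3, and the triad built there (D-F#-A) is major, so it is III.
The scale of D major is D E F# G A B C#; D is degree 1, and the triad built there (D-F#-A) is major, so it is I.

III in B minor; I in D major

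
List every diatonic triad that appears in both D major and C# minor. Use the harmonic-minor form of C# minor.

Triads in D major: D (I), Em (ii), F#m (iii), G (IV), A (V), Bm (vi), C#dim (vii°).
Triads in C# minor (harmonic minor): C#m (i), D#dim (ii°), Eaug (III+), F#m (iv), G# (V), A (VI), B#dim (vii°).
Shared triads with their functions: F#m (iii in D major, iv in C# minor); A (V in D major, VI in C# minor).

F#m, A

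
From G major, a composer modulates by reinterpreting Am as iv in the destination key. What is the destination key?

E minor

The numeral iv denotes a minor triad on scale degree 4. With A on degree 4, the tonic of the new key is E.
Degree 4 carries a minor triad in minor keys, so the destination is E minor.
Check: the diatonic triads of E minor (natural minor) are Em (i), F#dim (ii°), G (III), Am (iv), Bm (v), C (VI), D (VII) — Am is indeed iv.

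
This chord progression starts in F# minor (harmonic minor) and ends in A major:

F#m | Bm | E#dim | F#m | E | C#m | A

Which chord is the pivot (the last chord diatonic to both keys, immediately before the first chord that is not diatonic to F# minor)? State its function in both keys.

F#m — i in F# minor, vi in A major

Chords diatonic to F# minor: F#m, G#dim, Aaug, Bm, C#, D, E#dim.
Reading the progression, the first chord not in that set is E, so the modulation leaves F# minor there.
The chord immediately before E is F#m, which is diatonic to both keys: i in F# minor and vi in A major.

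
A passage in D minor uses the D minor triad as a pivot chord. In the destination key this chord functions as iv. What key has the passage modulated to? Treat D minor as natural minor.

The numeral iv denotes a minor triad on scale degree 4. With D on degree 4, the tonic of the new key is A.
Degree 4 carries a minor triad in minor keys, so the destination is A minor.
Check: the diatonic triads of A minor (natural minor) are Am (i), Bdim (ii°), C (III), Dm (iv), Em (v), F (VI), G (VII) — D minor is indeed iv.

A minor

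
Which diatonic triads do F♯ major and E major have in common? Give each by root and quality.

Triads in F♯ major: F♯ (I), G♯m (ii), A♯m (iii), B (IV), C♯ (V), D♯m (vi), E♯dim (vii°).
Triads in E major: E (I), F♯m (ii), G♯m (iii), A (IV), B (V), C♯m (vi), D♯dim (vii°).
Shared triads with their functions: G♯m (ii in F♯ major, iii in E major); B (IV in F♯ major, V in E major).

G♯m, B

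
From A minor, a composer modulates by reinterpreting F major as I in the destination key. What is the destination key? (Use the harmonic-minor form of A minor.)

F major

The numeral I denotes a major triad on scale degree 1. With F on degree 1, the tonic of the new key is F.
Degree 1 carries a major triad in major keys, so the destination is F major.
Check: the diatonic triads of F major are F (I), Gm (ii), Am (iii), B♭ (IV), C (V), Dm (vi), Edim (vii°) — F major is indeed I.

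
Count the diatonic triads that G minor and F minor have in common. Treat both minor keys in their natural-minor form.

2

Diatonic triads of G minor (natural minor): G minor (i), A diminished (ii°), Bb major (III), C minor (iv), D minor (v), Eb major (VI), F major (VII).
Diatonic triads of F minor (natural minor): F minor (i), G diminished (ii°), Ab major (III), Bb minor (iv), C minor (v), Db major (VI), Eb major (VII).
Matching root and quality in both lists: C minor, Eb major.
That gives 2 common triads.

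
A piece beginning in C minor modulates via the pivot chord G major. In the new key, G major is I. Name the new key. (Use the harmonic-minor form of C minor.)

The numeral I denotes a major triad on scale degree 1. With G on degree 1, the tonic of the new key is G.
Degree 1 carries a major triad in major keys, so the destination is G major.
Check: the diatonic triads of G major are G (I), Am (ii), Bm (iii), C (IV), D (V), Em (vi), F#dim (vii°) — G major is indeed I.

G major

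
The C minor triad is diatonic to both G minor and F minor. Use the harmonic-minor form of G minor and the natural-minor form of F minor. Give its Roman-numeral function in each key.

The scale of G minor (harmonic minor) is G A B♭ C D E♭ F♯; C is degree 4, and the triad built there (C-E♭-G) is minor, so it is iv.
The scale of F minor (natural minor) is F G A♭ B♭ C D♭ E♭; C is degree 5, and the triad built there (C-E♭-G) is minor, so it is v.

iv in G minor; v in F minor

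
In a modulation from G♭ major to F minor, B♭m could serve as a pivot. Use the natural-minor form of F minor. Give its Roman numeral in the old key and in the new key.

The scale of G♭ major is G♭ A♭ B♭ C♭ D♭ E♭ F; B♭ is degree 3, and the triad built there (B♭-D♭-F) is minor, so it is iii.
The scale of F minor (natural minor) is F G A♭ B♭ C D♭ E♭; B♭ is degree 4, and the triad built there (B♭-D♭-F) is minor, so it is iv.

iii in G♭ major; iv in F minor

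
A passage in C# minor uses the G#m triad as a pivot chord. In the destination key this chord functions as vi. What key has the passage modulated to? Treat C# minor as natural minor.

B major

The numeral vi denotes a minor triad on scale degree 6. With G# on degree 6, the tonic of the new key is B.
Degree 6 carries a minor triad in major keys, so the destination is B major.
Check: the diatonic triads of B major are B (I), C#m (ii), D#m (iii), E (IV), F# (V), G#m (vi), A#dim (vii°) — G#m is indeed vi.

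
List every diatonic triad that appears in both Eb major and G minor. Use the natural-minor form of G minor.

Eb, Gm, Bb, Cm

Triads in Eb major: Eb (I), Fm (ii), Gm (iii), Ab (IV), Bb (V), Cm (vi), Ddim (vii°).
Triads in G minor (natural minor): Gm (i), Adim (ii°), Bb (III), Cm (iv), Dm (v), Eb (VI), F (VII).
Shared triads with their functions: Eb (I in Eb major, VI in G minor); Gm (iii in Eb major, i in G minor); Bb (V in Eb major, III in G minor); Cm (vi in Eb major, iv in G minor).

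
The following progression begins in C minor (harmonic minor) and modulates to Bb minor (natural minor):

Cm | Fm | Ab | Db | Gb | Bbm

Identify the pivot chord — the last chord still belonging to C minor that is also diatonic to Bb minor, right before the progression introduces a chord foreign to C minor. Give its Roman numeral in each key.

Ab — VI in C minor, VII in Bb minor

Chords diatonic to C minor: Cm, Ddim, Ebaug, Fm, G, Ab, Bdim.
Reading the progression, the first chord not in that set is Db, so the modulation leaves C minor there.
The chord immediately before Db is Ab, which is diatonic to both keys: VI in C minor and VII in Bb minor.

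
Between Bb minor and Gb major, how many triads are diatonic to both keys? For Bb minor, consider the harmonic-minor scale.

Diatonic triads of Bb minor (harmonic minor): Bb minor (i), C diminished (ii°), Db augmented (III+), Eb minor (iv), F major (V), Gb major (VI), A diminished (vii°).
Diatonic triads of Gb major: Gb major (I), Ab minor (ii), Bb minor (iii), Cb major (IV), Db major (V), Eb minor (vi), F diminished (vii°).
Matching root and quality in both lists: Bb minor, Eb minor, Gb major.
That gives 3 common triads.

3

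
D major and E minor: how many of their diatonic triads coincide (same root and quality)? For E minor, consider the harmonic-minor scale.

Diatonic triads of D major: D (I), Em (ii), F#m (iii), G (IV), A (V), Bm (vi), C#dim (vii°).
Diatonic triads of E minor (harmonic minor): Em (i), F#dim (ii°), Gaug (III+), Am (iv), B (V), C (VI), D#dim (vii°).
Matching root and quality in both lists: Em.
That gives 1 common triad.

1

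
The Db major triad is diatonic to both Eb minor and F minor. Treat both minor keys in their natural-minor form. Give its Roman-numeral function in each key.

VII in Eb minor; VI in F minor

The scale of Eb minor (natural minor) is Eb F Gb Ab Bb Cb Db; Db is degree 7, and the triad built there (Db-F-Ab) is major, so it is VII.
The scale of F minor (natural minor) is F G Ab Bb C Db Eb; Db is degree 6, and the triad built there (Db-F-Ab) is major, so it is VI.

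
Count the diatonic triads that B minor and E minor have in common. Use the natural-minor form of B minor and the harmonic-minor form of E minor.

1

Diatonic triads of B minor (natural minor): Bm (i), C#dim (ii°), D (III), Em (iv), F#m (v), G (VI), A (VII).
Diatonic triads of E minor (harmonic minor): Em (i), F#dim (ii°), Gaug (III+), Am (iv), B (V), C (VI), D#dim (vii°).
Matching root and quality in both lists: Em.
That gives 1 common triad.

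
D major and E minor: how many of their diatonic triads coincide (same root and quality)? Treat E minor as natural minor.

4

Diatonic triads of D major: D major (I), E minor (ii), F# minor (iii), G major (IV), A major (V), B minor (vi), C# diminished (vii°).
Diatonic triads of E minor (natural minor): E minor (i), F# diminished (ii°), G major (III), A minor (iv), B minor (v), C major (VI), D major (VII).
Matching root and quality in both lists: D major, E minor, G major, B minor.
That gives 4 common triads.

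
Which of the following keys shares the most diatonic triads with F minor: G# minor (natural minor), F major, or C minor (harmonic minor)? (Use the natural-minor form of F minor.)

Triads of F minor (natural minor): Fm (i), Gdim (ii°), Ab (III), Bbm (iv), Cm (v), Db (VI), Eb (VII).
G# minor (natural minor) shares 0: none.
F major shares 0: none.
C minor (harmonic minor) shares 3: Fm, Ab, Cm.
The most common triads (3) are shared with C minor.

C minor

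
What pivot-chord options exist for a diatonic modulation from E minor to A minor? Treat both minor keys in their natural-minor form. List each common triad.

Em, G, Am, C

Triads in E minor (natural minor): Em (i), F#dim (ii°), G (III), Am (iv), Bm (v), C (VI), D (VII).
Triads in A minor (natural minor): Am (i), Bdim (ii°), C (III), Dm (iv), Em (v), F (VI), G (VII).
Shared triads with their functions: Em (i in E minor, v in A minor); G (III in E minor, VII in A minor); Am (iv in E minor, i in A minor); C (VI in E minor, III in A minor).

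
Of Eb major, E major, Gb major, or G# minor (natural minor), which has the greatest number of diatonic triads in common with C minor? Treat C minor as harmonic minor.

Triads of C minor (harmonic minor): C minor (i), D diminished (ii°), Eb augmented (III+), F minor (iv), G major (V), Ab major (VI), B diminished (vii°).
Eb major shares 4: Cm, Ddim, Fm, Ab.
E major shares 0: none.
Gb major shares 0: none.
G# minor (natural minor) shares 0: none.
The most common triads (4) are shared with Eb major.

Eb major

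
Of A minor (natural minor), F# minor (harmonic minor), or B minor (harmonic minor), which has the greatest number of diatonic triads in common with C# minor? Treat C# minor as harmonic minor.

F# minor

Triads of C# minor (harmonic minor): C#m (i), D#dim (ii°), Eaug (III+), F#m (iv), G# (V), A (VI), B#dim (vii°).
A minor (natural minor) shares 0: none.
F# minor (harmonic minor) shares 1: F#m.
B minor (harmonic minor) shares 0: none.
The most common triads (1) are shared with F# minor.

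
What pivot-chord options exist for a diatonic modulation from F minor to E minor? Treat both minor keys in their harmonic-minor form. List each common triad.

C

Triads in F minor (harmonic minor): Fm (i), Gdim (ii°), Abaug (III+), Bbm (iv), C (V), Db (VI), Edim (vii°).
Triads in E minor (harmonic minor): Em (i), F#dim (ii°), Gaug (III+), Am (iv), B (V), C (VI), D#dim (vii°).
Shared triads with their functions: C (V in F minor, VI in E minor).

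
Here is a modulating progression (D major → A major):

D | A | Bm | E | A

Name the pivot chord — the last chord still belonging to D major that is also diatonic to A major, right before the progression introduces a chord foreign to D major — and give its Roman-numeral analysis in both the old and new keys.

Bm — vi in D major, ii in A major

Chords diatonic to D major: D, Em, F♯m, G, A, Bm, C♯dim.
Reading the progression, the first chord not in that set is E, so the modulation leaves D major there.
The chord immediately before E is Bm, which is diatonic to both keys: vi in D major and ii in A major.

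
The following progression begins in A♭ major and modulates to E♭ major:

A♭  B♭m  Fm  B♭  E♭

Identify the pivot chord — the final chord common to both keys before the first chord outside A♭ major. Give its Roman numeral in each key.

Chords diatonic to A♭ major: A♭, B♭m, Cm, D♭, E♭, Fm, Gdim.
Reading the progression, the first chord not in that set is B♭, so the modulation leaves A♭ major there.
The chord immediately before B♭ is Fm, which is diatonic to both keys: vi in A♭ major and ii in E♭ major.

Fm — vi in A♭ major, ii in E♭ major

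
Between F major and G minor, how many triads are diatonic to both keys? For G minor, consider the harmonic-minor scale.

1

Diatonic triads of F major: F major (I), G minor (ii), A minor (iii), Bb major (IV), C major (V), D minor (vi), E diminished (vii°).
Diatonic triads of G minor (harmonic minor): G minor (i), A diminished (ii°), Bb augmented (III+), C minor (iv), D major (V), Eb major (VI), F# diminished (vii°).
Matching root and quality in both lists: G minor.
That gives 1 common triad.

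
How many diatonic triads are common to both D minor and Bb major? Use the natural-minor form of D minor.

Diatonic triads of D minor (natural minor): Dm (i), Edim (ii°), F (III), Gm (iv), Am (v), Bb (VI), C (VII).
Diatonic triads of Bb major: Bb (I), Cm (ii), Dm (iii), Eb (IV), F (V), Gm (vi), Adim (vii°).
Matching root and quality in both lists: Dm, F, Gm, Bb.
That gives 4 common triads.

4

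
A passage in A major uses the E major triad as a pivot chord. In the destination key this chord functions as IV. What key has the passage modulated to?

B major

The numeral IV denotes a major triad on scale degree 4. With E on degree 4, the tonic of the new key is B.
Degree 4 carries a major triad in major keys, so the destination is B major.
Check: the diatonic triads of B major are B (I), C♯m (ii), D♯m (iii), E (IV), F♯ (V), G♯m (vi), A♯dim (vii°) — E major is indeed IV.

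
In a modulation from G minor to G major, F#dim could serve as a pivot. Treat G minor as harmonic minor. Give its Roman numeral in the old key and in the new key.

The scale of G minor (harmonic minor) is G A Bb C D Eb F#; F# is degree 7, and the triad built there (F#-A-C) is diminished, so it is vii°.
The scale of G major is G A B C D E F#; F# is degree 7, and the triad built there (F#-A-C) is diminished, so it is vii°.

vii° in G minor; vii° in G major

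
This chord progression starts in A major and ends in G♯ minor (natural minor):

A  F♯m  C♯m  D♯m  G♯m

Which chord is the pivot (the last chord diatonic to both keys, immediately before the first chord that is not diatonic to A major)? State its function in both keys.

Chords diatonic to A major: A, Bm, C♯m, D, E, F♯m, G♯dim.
Reading the progression, the first chord not in that set is D♯m, so the modulation leaves A major there.
The chord immediately before D♯m is C♯m, which is diatonic to both keys: iii in A major and iv in G♯ minor.

C♯m — iii in A major, iv in G♯ minor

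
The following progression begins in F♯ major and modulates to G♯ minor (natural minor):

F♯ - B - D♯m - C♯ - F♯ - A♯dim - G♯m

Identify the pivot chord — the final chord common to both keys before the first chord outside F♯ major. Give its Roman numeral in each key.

Chords diatonic to F♯ major: F♯, G♯m, A♯m, B, C♯, D♯m, E♯dim.
Reading the progression, the first chord not in that set is A♯dim, so the modulation leaves F♯ major there.
The chord immediately before A♯dim is F♯, which is diatonic to both keys: I in F♯ major and VII in G♯ minor.

F♯ — I in F♯ major, VII in G♯ minor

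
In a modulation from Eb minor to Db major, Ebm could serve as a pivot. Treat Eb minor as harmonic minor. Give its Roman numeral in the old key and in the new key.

The scale of Eb minor (harmonic minor) is Eb F Gb Ab Bb Cb D; Eb is degree 1, and the triad built there (Eb-Gb-Bb) is minor, so it is i.
The scale of Db major is Db Eb F Gb Ab Bb C; Eb is degree 2, and the triad built there (Eb-Gb-Bb) is minor, so it is ii.

i in Eb minor; ii in Db major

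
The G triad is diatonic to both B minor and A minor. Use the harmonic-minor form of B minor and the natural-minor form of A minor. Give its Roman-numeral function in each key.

VI in B minor; VII in A minor

The scale of B minor (harmonic minor) is B C# D E F# G A#; G is degree 6, and the triad built there (G-B-D) is major, so it is VI.
The scale of A minor (natural minor) is A B C D E F G; G is degree 7, and the triad built there (G-B-D) is major, so it is VII.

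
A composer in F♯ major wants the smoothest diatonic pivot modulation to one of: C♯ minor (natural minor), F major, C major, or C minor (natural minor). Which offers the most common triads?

Triads of F♯ major: F♯ major (I), G♯ minor (ii), A♯ minor (iii), B major (IV), C♯ major (V), D♯ minor (vi), E♯ diminished (vii°).
C♯ minor (natural minor) shares 2: G♯m, B.
F major shares 0: none.
C major shares 0: none.
C minor (natural minor) shares 0: none.
The most common triads (2) are shared with C♯ minor.

C♯ minor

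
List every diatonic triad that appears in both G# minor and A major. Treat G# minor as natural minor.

C#m, E

Triads in G# minor (natural minor): G# minor (i), A# diminished (ii°), B major (III), C# minor (iv), D# minor (v), E major (VI), F# major (VII).
Triads in A major: A major (I), B minor (ii), C# minor (iii), D major (IV), E major (V), F# minor (vi), G# diminished (vii°).
Shared triads with their functions: C# minor (iv in G# minor, iii in A major); E major (VI in G# minor, V in A major).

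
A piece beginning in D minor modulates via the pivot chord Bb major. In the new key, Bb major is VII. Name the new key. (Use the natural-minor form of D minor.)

C minor

The numeral VII denotes a major triad on scale degree 7. With Bb on degree 7, the tonic of the new key is C.
Degree 7 carries a major triad in natural-minor keys, so the destination is C minor.
Check: the diatonic triads of C minor (natural minor) are Cm (i), Ddim (ii°), Eb (III), Fm (iv), Gm (v), Ab (VI), Bb (VII) — Bb major is indeed VII.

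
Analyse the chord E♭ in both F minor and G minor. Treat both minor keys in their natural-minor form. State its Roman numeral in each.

VII in F minor; VI in G minor

The scale of F minor (natural minor) is F G A♭ B♭ C D♭ E♭; E♭ is degree 7, and the triad built there (E♭-G-B♭) is major, so it is VII.
The scale of G minor (natural minor) is G A B♭ C D E♭ F; E♭ is degree 6, and the triad built there (E♭-G-B♭) is major, so it is VI.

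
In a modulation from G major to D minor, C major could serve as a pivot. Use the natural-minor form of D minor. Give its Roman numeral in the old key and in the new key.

The scale of G major is G A B C D E F#; C is degree 4, and the triad built there (C-E-G) is major, so it is IV.
The scale of D minor (natural minor) is D E F G A Bb C; C is degree 7, and the triad built there (C-E-G) is major, so it is VII.

IV in G major; VII in D minor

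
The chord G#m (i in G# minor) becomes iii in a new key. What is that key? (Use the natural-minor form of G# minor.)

E major

The numeral iii denotes a minor triad on scale degree 3. With G# on degree 3, the tonic of the new key is E.
Degree 3 carries a minor triad in major keys, so the destination is E major.
Check: the diatonic triads of E major are E (I), F#m (ii), G#m (iii), A (IV), B (V), C#m (vi), D#dim (vii°) — G#m is indeed iii.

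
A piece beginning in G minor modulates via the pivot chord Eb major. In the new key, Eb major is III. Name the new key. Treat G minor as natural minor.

C minor

The numeral III denotes a major triad on scale degree 3. With Eb on degree 3, the tonic of the new key is C.
Degree 3 carries a major triad in natural-minor keys, so the destination is C minor.
Check: the diatonic triads of C minor (natural minor) are Cm (i), Ddim (ii°), Eb (III), Fm (iv), Gm (v), Ab (VI), Bb (VII) — Eb major is indeed III.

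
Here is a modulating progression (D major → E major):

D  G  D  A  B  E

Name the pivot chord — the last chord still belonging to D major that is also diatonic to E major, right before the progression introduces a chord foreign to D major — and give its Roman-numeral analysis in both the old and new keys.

Chords diatonic to D major: D, Em, F#m, G, A, Bm, C#dim.
Reading the progression, the first chord not in that set is B, so the modulation leaves D major there.
The chord immediately before B is A, which is diatonic to both keys: V in D major and IV in E major.

A — V in D major, IV in E major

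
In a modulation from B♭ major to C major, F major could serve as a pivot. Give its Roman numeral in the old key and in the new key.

V in B♭ major; IV in C major

The scale of B♭ major is B♭ C D E♭ F G A; F is degree 5, and the triad built there (F-A-C) is major, so it is V.
The scale of C major is C D E F G A B; F is degree 4, and the triad built there (F-A-C) is major, so it is IV.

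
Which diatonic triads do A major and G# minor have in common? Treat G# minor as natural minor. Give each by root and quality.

Triads in A major: A (I), Bm (ii), C#m (iii), D (IV), E (V), F#m (vi), G#dim (vii°).
Triads in G# minor (natural minor): G#m (i), A#dim (ii°), B (III), C#m (iv), D#m (v), E (VI), F# (VII).
Shared triads with their functions: C#m (iii in A major, iv in G# minor); E (V in A major, VI in G# minor).

C#m, E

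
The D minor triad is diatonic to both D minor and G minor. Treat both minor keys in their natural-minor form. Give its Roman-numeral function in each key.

i in D minor; v in G minor

The scale of D minor (natural minor) is D E F G A B♭ C; D is degree 1, and the triad built there (D-F-A) is minor, so it is i.
The scale of G minor (natural minor) is G A B♭ C D E♭ F; D is degree 5, and the triad built there (D-F-A) is minor, so it is v.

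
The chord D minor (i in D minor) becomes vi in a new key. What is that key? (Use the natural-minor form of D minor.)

The numeral vi denotes a minor triad on scale degree 6. With D on degree 6, the tonic of the new key is F.
Degree 6 carries a minor triad in major keys, so the destination is F major.
Check: the diatonic triads of F major are F (I), Gm (ii), Am (iii), Bb (IV), C (V), Dm (vi), Edim (vii°) — D minor is indeed vi.

F major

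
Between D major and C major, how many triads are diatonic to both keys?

2

Diatonic triads of D major: D (I), Em (ii), F#m (iii), G (IV), A (V), Bm (vi), C#dim (vii°).
Diatonic triads of C major: C (I), Dm (ii), Em (iii), F (IV), G (V), Am (vi), Bdim (vii°).
Matching root and quality in both lists: Em, G.
That gives 2 common triads.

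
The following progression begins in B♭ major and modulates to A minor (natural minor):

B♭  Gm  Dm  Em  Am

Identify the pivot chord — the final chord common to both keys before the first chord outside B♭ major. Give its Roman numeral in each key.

Dm — iii in B♭ major, iv in A minor

Chords diatonic to B♭ major: B♭, Cm, Dm, E♭, F, Gm, Adim.
Reading the progression, the first chord not in that set is Em, so the modulation leaves B♭ major there.
The chord immediately before Em is Dm, which is diatonic to both keys: iii in B♭ major and iv in A minor.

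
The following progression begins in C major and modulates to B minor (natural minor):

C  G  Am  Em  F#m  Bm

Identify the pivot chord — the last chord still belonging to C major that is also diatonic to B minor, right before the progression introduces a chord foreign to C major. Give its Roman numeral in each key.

Em — iii in C major, iv in B minor

Chords diatonic to C major: C, Dm, Em, F, G, Am, Bdim.
Reading the progression, the first chord not in that set is F#m, so the modulation leaves C major there.
The chord immediately before F#m is Em, which is diatonic to both keys: iii in C major and iv in B minor.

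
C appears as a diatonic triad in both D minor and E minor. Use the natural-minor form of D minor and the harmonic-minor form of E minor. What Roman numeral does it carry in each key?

VII in D minor; VI in E minor

The scale of D minor (natural minor) is D E F G A Bb C; C is degree 7, and the triad built there (C-E-G) is major, so it is VII.
The scale of E minor (harmonic minor) is E F# G A B C D#; C is degree 6, and the triad built there (C-E-G) is major, so it is VI.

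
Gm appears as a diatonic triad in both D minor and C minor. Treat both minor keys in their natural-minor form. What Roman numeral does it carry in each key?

The scale of D minor (natural minor) is D E F G A Bb C; G is degree 4, and the triad built there (G-Bb-D) is minor, so it is iv.
The scale of C minor (natural minor) is C D Eb F G Ab Bb; G is degree 5, and the triad built there (G-Bb-D) is minor, so it is v.

iv in D minor; v in C minor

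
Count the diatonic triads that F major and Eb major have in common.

2

Diatonic triads of F major: F major (I), G minor (ii), A minor (iii), Bb major (IV), C major (V), D minor (vi), E diminished (vii°).
Diatonic triads of Eb major: Eb major (I), F minor (ii), G minor (iii), Ab major (IV), Bb major (V), C minor (vi), D diminished (vii°).
Matching root and quality in both lists: G minor, Bb major.
That gives 2 common triads.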